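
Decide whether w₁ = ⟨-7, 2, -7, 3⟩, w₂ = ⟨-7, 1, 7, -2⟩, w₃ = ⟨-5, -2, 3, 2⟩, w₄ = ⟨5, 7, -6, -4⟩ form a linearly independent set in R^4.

linearly independent

Form the 4×4 matrix with these as columns; its determinant is -413.
A nonzero determinant means the columns are linearly independent.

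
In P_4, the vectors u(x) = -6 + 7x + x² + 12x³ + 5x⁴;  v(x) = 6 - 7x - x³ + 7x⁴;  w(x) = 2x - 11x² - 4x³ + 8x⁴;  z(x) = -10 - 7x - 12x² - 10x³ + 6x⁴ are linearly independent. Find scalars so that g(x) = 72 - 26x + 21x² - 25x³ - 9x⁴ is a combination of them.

Work in coordinates with respect to the standard basis {1, x, …, x⁴}.
Since u, v, w, z are independent, the coefficients expressing g are uniquely determined by a linear system.
Back-substitution yields (α₁, …, α₄) = (-4, 3, 1, -3).

g = -4u + 3v + w - 3z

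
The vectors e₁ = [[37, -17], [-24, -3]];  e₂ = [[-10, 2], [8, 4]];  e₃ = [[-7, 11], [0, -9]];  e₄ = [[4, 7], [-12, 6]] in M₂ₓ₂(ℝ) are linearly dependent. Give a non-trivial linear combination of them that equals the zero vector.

e₁ + 3e₂ + e₃ = 0

Write each element as a vector in ℝ⁴ using {E₁₁, E₁₂, E₂₁, E₂₂}.
Row-reduce the matrix with e₁, e₂, e₃, e₄ as columns; the null space gives the coefficients.
A generator of the null space is (1, 3, 1, 0).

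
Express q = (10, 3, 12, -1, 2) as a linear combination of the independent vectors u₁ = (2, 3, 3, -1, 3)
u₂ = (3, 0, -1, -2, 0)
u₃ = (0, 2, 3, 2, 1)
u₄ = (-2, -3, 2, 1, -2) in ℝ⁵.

Write q = α₁u₁ + … + α₄u₄ and equate components.
The system has the unique solution (α₁, …, α₄) = (1, 4, 3, 2).

q = u₁ + 4u₂ + 3u₃ + 2u₄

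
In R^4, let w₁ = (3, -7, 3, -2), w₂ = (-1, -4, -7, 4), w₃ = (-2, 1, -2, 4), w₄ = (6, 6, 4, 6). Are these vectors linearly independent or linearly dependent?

Place the vectors as rows of a 4×4 matrix and reduce to echelon form.
The reduction yields 4 nonzero rows, so the rank is 4.
Since rank = 4 (the number of vectors), the set is linearly independent.

linearly independent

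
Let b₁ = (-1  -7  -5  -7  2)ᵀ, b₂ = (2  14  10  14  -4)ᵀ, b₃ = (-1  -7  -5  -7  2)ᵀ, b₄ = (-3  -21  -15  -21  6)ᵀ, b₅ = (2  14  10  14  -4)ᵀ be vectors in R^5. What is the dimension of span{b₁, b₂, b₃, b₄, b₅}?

1

Put the 5×5 matrix [b₁|b₂|b₃|b₄|b₅] into echelon form.
The echelon form has 1 nonzero row, so the rank is 1.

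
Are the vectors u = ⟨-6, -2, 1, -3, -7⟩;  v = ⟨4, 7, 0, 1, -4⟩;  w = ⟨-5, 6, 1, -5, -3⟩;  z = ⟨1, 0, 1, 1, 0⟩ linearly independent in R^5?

Place the vectors as rows of a 4×5 matrix and reduce to echelon form.
The reduction yields 4 nonzero rows, so the rank is 4.
Since rank = 4 (the number of vectors), the set is linearly independent.

linearly independent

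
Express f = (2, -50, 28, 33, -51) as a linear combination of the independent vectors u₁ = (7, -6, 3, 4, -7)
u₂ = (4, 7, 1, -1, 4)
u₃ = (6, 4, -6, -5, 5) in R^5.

Solve the system with u₁, u₂, u₃ as columns and f as the right-hand side.
Back-substitution yields (a₁, a₂, a₃) = (4, -2, -3).

f = 4u₁ - 2u₂ - 3u₃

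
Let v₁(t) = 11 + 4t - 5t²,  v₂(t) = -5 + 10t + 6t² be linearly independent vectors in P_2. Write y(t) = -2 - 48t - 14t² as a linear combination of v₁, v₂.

y = -2v₁ - 4v₂

Identify each element with its coordinate vector in ℝ³ via {1, t, t²}.
Solve the system with v₁, v₂ as columns and y as the right-hand side.
Row-reducing the augmented matrix gives the unique coefficients (c₁, c₂) = (-2, -4).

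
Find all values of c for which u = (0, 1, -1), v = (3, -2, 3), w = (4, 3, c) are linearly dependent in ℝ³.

c = -5/3

The vectors are dependent exactly when the determinant of the matrix with rows u, v, w vanishes.
Cofactor expansion gives det = -3*c - 5.
This vanishes exactly when c = -5/3.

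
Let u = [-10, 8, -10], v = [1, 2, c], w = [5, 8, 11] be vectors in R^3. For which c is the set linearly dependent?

The vectors are dependent exactly when the determinant of the matrix with rows u, v, w vanishes.
Cofactor expansion gives det = 120*c - 288.
Solving 120*c - 288 = 0 yields c = 12/5.

c = 12/5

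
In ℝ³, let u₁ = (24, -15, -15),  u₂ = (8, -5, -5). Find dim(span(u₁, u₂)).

1

Apply Gaussian elimination to the matrix whose rows are u₁, u₂.
Reduction leaves 1 leading entry, giving rank 1.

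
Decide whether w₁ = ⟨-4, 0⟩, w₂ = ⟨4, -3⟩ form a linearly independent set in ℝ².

Place the vectors as rows of a 2×2 matrix and reduce to echelon form.
The reduction yields 2 nonzero rows, so the rank is 2.
Since rank = 2 (the number of vectors), the set is linearly independent.

linearly independent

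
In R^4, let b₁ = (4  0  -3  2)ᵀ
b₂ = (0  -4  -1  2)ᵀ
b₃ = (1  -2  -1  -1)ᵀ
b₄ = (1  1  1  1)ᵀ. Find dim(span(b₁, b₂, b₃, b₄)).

Form the matrix with b₁, b₂, b₃, b₄ as columns and reduce.
The echelon form has 4 nonzero rows, so the rank is 4.

4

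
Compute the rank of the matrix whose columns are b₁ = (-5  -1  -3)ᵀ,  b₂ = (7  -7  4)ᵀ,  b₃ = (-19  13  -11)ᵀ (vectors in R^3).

rank 2

Form the matrix with b₁, b₂, b₃ as columns and reduce.
The echelon form has 2 nonzero rows, so the rank is 2.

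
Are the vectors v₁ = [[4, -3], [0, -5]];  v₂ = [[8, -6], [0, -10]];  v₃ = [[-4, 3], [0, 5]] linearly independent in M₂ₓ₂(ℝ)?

linearly dependent

Write each element as a coordinate vector in ℝ⁴ using {E₁₁, E₁₂, E₂₁, E₂₂}.
Place the vectors as rows of a 3×4 matrix and reduce to echelon form.
The reduction yields 1 nonzero row, so the rank is 1.
Since rank 1 < 3, the set is linearly dependent.
Indeed 2v₁ - v₂ = 0.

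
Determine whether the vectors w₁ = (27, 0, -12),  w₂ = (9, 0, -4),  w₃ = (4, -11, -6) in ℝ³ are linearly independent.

One vector is a scalar multiple of another, so the set is dependent.

linearly dependent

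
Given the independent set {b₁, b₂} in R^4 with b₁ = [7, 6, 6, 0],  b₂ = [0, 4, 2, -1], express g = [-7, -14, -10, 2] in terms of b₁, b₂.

g = -b₁ - 2b₂

Set up the augmented matrix [b₁ | b₂ | g] and row-reduce.
Back-substitution yields (α₁, α₂) = (-1, -2).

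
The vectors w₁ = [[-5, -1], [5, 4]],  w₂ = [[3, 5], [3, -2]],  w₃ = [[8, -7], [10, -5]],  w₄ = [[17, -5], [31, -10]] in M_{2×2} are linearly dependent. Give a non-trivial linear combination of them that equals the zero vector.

w₁ + 2w₂ + 2w₃ - w₄ = 0

Write each element as a vector in ℝ⁴ using {E₁₁, E₁₂, E₂₁, E₂₂}.
Solve the homogeneous system with w₁, w₂, w₃, w₄ as columns by row-reducing the coefficient matrix.
A generator of the null space is (1, 2, 2, -1).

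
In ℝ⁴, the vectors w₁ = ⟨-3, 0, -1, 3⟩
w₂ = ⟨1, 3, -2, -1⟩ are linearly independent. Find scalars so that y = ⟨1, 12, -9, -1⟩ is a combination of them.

Solve the system with w₁, w₂ as columns and y as the right-hand side.
Row-reducing the augmented matrix gives the unique coefficients (a₁, a₂) = (1, 4).

y = w₁ + 4w₂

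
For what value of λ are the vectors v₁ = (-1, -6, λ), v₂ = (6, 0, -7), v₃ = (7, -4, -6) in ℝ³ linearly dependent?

λ = 53/12

The set is linearly dependent precisely when det[v₁; v₂; v₃] = 0.
The determinant works out to 106 - 24*λ.
This vanishes exactly when λ = 53/12.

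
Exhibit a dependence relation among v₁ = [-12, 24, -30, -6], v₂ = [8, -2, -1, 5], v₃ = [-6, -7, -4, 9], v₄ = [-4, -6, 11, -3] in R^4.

v₁ + 3v₂ + 3v₄ = 0

Solve the homogeneous system with v₁, v₂, v₃, v₄ as columns by row-reducing the coefficient matrix.
A generator of the null space is (1, 3, 0, 3).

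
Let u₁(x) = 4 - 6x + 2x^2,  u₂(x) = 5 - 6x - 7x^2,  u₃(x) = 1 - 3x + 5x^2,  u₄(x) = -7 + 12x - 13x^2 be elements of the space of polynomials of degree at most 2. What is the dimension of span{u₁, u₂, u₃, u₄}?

Represent each element by its coordinate vector in ℝ³.
Form the matrix with u₁, u₂, u₃, u₄ as columns and reduce.
The echelon form has 3 nonzero rows, so the rank is 3.
(With 4 elements in a 3-dimensional space the rank is at most 3.)

dim = 3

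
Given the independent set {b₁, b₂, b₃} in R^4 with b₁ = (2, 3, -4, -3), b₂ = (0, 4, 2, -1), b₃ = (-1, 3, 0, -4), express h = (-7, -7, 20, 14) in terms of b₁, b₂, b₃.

Write h = c₁b₁ + … + c₃b₃ and equate components.
The system has the unique solution (c₁, c₂, c₃) = (-4, 2, -1).

h = -4b₁ + 2b₂ - b₃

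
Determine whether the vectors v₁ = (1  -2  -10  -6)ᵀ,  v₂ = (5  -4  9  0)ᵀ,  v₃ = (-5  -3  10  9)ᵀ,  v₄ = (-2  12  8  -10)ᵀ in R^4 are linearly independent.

linearly independent

Form the 4×4 matrix with these as columns; its determinant is -8738.
A nonzero determinant means the columns are linearly independent.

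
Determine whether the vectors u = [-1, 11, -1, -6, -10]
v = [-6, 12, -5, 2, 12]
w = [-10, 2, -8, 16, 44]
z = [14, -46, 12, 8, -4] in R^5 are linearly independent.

Place the vectors as rows of a 4×5 matrix and reduce to echelon form.
The reduction yields 2 nonzero rows, so the rank is 2.
Since rank 2 < 4, the set is linearly dependent.

linearly dependent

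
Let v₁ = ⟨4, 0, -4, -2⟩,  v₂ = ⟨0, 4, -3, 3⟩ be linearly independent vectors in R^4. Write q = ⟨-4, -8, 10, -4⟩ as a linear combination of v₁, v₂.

Set up the augmented matrix [v₁ | v₂ | q] and row-reduce.
The system has the unique solution (a₁, a₂) = (-1, -2).

q = -v₁ - 2v₂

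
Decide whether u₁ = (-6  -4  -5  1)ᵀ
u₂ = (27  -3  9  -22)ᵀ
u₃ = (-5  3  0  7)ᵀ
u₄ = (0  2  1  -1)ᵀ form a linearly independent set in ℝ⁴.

linearly dependent

Form the 4×4 matrix with these as columns; its determinant is 0.
A zero determinant means the columns are linearly dependent.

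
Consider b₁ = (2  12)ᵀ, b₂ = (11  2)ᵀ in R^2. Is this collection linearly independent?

The matrix [b₁|b₂] has determinant -128.
A nonzero determinant means the columns are linearly independent.

linearly independent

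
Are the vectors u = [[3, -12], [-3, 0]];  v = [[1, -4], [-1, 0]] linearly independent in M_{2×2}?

Write each element as a coordinate vector in ℝ⁴ using {E₁₁, E₁₂, E₂₁, E₂₂}.
One vector is a scalar multiple of another, so the set is dependent.

linearly dependent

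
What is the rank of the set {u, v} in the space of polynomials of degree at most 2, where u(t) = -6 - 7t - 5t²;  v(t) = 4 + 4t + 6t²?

Represent each element by its coordinate vector in ℝ³.
Form the matrix with u, v as columns and reduce.
Reduction leaves 2 leading entries, giving rank 2.

rank 2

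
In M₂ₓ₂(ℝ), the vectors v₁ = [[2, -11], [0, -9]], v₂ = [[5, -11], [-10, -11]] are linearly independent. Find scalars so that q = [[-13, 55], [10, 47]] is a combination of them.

Take coordinate vectors relative to {E₁₁, E₁₂, E₂₁, E₂₂}.
Write q = α₁v₁ + α₂v₂ and equate components.
Row-reducing the augmented matrix gives the unique coefficients (α₁, α₂) = (-4, -1).

q = -4v₁ - v₂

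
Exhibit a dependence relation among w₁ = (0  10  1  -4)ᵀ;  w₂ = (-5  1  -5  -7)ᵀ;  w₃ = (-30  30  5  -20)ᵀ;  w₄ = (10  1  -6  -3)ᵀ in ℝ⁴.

3w₁ + 2w₂ - w₃ - 2w₄ = 0

Set up α₁w₁ + … + α₄w₄ = 0 and solve the homogeneous system.
The free variable yields coefficients (3, 2, -1, -2) (any nonzero multiple also works).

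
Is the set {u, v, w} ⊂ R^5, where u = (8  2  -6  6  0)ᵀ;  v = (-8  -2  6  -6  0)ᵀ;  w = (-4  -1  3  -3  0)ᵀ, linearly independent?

linearly dependent

Place the vectors as rows of a 3×5 matrix and reduce to echelon form.
The reduction yields 1 nonzero row, so the rank is 1.
Since rank 1 < 3, the set is linearly dependent.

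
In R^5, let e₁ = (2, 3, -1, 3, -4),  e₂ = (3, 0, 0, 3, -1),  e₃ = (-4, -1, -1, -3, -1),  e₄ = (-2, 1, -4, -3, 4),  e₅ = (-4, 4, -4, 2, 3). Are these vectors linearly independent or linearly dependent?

Form the 5×5 matrix with these as columns; its determinant is -1114.
A nonzero determinant means the columns are linearly independent.

linearly independent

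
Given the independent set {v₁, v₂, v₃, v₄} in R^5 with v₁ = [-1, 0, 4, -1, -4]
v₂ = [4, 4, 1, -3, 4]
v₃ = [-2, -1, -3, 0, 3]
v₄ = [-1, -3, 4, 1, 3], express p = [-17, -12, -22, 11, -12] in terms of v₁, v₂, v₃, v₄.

p = -v₁ - 4v₂ + 2v₃ - 2v₄

Write p = c₁v₁ + … + c₄v₄ and equate components.
Row-reducing the augmented matrix gives the unique coefficients (c₁, …, c₄) = (-1, -4, 2, -2).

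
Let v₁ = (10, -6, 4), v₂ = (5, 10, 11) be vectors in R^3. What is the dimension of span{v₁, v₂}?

Row-reduce the 2×3 matrix with these as rows.
Exactly 2 pivots survive; hence the rank is 2.

dim = 2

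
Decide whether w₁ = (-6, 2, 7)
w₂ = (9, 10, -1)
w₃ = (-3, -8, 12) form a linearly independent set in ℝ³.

linearly independent

Form the 3×3 matrix with these as columns; its determinant is -1176.
A nonzero determinant means the columns are linearly independent.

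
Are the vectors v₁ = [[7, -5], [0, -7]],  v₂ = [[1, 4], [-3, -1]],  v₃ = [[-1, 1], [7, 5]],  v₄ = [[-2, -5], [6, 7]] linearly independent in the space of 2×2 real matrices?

linearly independent

Take coordinates with respect to the standard basis {E₁₁, E₁₂, E₂₁, E₂₂}.
Form the 4×4 matrix with these as columns; its determinant is 933.
A nonzero determinant means the columns are linearly independent.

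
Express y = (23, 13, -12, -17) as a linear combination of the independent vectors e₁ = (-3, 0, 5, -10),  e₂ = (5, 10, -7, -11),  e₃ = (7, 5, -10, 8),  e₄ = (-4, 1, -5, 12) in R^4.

y = -e₁ + e₂ + e₃ - 2e₄

Since e₁, e₂, e₃, e₄ are independent, the coefficients expressing y are uniquely determined by a linear system.
The system has the unique solution (a₁, …, a₄) = (-1, 1, 1, -2).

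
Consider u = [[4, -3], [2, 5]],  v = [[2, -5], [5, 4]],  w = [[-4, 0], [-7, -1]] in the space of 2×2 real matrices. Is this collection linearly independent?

Write each element as a coordinate vector in ℝ⁴ using {E₁₁, E₁₂, E₂₁, E₂₂}.
Place the vectors as rows of a 3×4 matrix and reduce to echelon form.
The reduction yields 3 nonzero rows, so the rank is 3.
Since rank = 3 (the number of vectors), the set is linearly independent.

linearly independent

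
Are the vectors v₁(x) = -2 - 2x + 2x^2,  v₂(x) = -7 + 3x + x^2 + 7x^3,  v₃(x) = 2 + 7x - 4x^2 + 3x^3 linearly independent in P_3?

Write each element as a coordinate vector in ℝ⁴ using {1, x, …, x^3}.
Row-reduce the matrix whose columns are v₁, v₂, v₃.
The reduction yields 3 nonzero rows, so the rank is 3.
Since rank = 3 (the number of vectors), the set is linearly independent.

linearly independent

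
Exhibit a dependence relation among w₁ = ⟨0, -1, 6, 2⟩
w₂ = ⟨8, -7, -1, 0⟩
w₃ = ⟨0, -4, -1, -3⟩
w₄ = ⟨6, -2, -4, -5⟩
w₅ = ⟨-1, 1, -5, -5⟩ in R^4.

Solve the homogeneous system with w₁, w₂, w₃, w₄, w₅ as columns by row-reducing the coefficient matrix.
A generator of the null space is (1, 1, -1, -1, 2).

w₁ + w₂ - w₃ - w₄ + 2w₅ = 0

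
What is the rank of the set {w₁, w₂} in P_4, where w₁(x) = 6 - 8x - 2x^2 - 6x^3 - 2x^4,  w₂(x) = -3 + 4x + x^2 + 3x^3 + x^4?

1

Use coordinates relative to {1, x, …, x^4}.
Put the 5×2 matrix [w₁|w₂] into echelon form.
The echelon form has 1 nonzero row, so the rank is 1.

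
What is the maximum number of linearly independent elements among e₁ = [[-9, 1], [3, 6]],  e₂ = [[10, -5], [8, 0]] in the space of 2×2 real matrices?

Use coordinates relative to {E₁₁, E₁₂, E₂₁, E₂₂}.
Row-reduce the 2×4 matrix with these as rows.
Exactly 2 pivots survive; hence the rank is 2.

2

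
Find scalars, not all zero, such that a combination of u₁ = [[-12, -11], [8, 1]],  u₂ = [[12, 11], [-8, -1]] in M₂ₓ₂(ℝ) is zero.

Take coordinates with respect to {E₁₁, E₁₂, E₂₁, E₂₂}.
Write the vectors as columns of a matrix and find a nonzero vector in its null space.
The free variable yields coefficients (1, 1) (any nonzero multiple also works).

u₁ + u₂ = 0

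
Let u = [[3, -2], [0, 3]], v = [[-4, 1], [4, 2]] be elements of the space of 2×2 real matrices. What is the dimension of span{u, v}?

Use coordinates relative to {E₁₁, E₁₂, E₂₁, E₂₂}.
Apply Gaussian elimination to the matrix whose rows are u, v.
Exactly 2 pivots survive; hence the rank is 2.

2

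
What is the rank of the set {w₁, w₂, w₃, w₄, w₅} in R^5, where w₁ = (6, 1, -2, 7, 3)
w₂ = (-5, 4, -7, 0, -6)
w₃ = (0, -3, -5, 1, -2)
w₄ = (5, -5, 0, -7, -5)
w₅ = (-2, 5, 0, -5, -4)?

Row-reduce the 5×5 matrix with these as rows.
There are 5 pivot columns, so rank = 5.

rank 5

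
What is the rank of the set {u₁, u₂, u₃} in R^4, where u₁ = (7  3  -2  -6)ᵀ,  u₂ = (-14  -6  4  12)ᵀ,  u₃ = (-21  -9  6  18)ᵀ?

Row-reduce the 3×4 matrix with these as rows.
The echelon form has 1 nonzero row, so the rank is 1.

rank 1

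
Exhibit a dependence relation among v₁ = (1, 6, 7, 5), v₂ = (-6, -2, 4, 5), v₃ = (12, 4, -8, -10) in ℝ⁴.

2v₂ + v₃ = 0

Solve the homogeneous system with v₁, v₂, v₃ as columns by row-reducing the coefficient matrix.
One solution (up to scaling) is (0, 2, 1).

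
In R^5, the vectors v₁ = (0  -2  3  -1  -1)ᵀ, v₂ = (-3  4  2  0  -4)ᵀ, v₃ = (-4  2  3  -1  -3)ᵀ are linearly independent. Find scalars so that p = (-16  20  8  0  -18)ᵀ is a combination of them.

p = -v₁ + 4v₂ + v₃

Solve the system with v₁, v₂, v₃ as columns and p as the right-hand side.
The system has the unique solution (a₁, a₂, a₃) = (-1, 4, 1).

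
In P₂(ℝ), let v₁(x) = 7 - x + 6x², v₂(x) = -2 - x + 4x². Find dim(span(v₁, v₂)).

2

Represent each element by its coordinate vector in ℝ³.
Apply Gaussian elimination to the matrix whose rows are v₁, v₂.
There are 2 pivot columns, so rank = 2.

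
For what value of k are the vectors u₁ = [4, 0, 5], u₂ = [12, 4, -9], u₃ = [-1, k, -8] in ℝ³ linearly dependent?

The set is linearly dependent precisely when det[u₁; u₂; u₃] = 0.
The determinant works out to 96*k - 108.
Solving 96*k - 108 = 0 yields k = 9/8.

k = 9/8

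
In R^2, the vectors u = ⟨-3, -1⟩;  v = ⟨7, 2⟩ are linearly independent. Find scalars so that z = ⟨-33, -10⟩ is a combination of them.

z = 4u - 3v

Since u, v are independent, the coefficients expressing z are uniquely determined by a linear system.
The system has the unique solution (a₁, a₂) = (4, -3).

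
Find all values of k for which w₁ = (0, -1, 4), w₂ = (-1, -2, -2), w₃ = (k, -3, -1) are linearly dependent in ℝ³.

The set is linearly dependent precisely when det[w₁; w₂; w₃] = 0.
The determinant works out to 10*k + 13.
This vanishes exactly when k = -13/10.

k = -13/10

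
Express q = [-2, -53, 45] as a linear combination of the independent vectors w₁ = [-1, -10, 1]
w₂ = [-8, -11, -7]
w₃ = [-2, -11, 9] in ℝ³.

q = 2w₁ - w₂ + 4w₃

Write q = c₁w₁ + … + c₃w₃ and equate components.
Back-substitution yields (c₁, c₂, c₃) = (2, -1, 4).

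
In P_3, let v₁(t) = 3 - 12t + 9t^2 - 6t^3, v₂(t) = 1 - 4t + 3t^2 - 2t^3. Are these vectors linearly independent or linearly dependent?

Take coordinates with respect to the standard basis {1, t, …, t^3}.
Place the vectors as rows of a 2×4 matrix and reduce to echelon form.
The reduction yields 1 nonzero row, so the rank is 1.
Since rank 1 < 2, the set is linearly dependent.

linearly dependent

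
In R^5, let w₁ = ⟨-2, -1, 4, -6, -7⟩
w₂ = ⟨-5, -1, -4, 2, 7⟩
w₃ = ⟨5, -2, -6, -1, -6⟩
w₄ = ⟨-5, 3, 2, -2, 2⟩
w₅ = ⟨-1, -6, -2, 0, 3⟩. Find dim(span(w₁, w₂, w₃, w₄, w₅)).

5

Form the matrix with w₁, w₂, w₃, w₄, w₅ as columns and reduce.
Reduction leaves 5 leading entries, giving rank 5.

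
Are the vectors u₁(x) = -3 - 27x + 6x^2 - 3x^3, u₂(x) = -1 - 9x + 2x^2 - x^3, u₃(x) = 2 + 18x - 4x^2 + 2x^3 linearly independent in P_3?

linearly dependent

Take coordinates with respect to the standard basis {1, x, …, x^3}.
Place the vectors as rows of a 3×4 matrix and reduce to echelon form.
The reduction yields 1 nonzero row, so the rank is 1.
Since rank 1 < 3, the set is linearly dependent.
Indeed u₁ - 3u₂ = 0.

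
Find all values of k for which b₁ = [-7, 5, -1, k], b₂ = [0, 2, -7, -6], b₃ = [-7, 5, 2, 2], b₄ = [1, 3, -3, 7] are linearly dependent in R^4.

The vectors are dependent exactly when the determinant of the matrix with rows b₁, b₂, b₃, b₄ vanishes.
Expanding, det = -144*k - 486.
Setting this to zero gives k = -27/8.

k = -27/8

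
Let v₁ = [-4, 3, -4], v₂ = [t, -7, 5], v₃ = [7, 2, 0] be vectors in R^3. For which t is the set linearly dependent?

t = -51/8

Dependence holds iff the 3×3 matrix [v₁ v₂ v₃] is singular.
Expanding, det = -8*t - 51.
Solving -8*t - 51 = 0 yields t = -51/8.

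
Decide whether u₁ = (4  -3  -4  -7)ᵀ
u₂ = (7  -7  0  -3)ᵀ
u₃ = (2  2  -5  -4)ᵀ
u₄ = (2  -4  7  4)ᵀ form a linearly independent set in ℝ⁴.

linearly independent

The matrix [u₁|u₂|u₃|u₄] has determinant 314.
A nonzero determinant means the columns are linearly independent.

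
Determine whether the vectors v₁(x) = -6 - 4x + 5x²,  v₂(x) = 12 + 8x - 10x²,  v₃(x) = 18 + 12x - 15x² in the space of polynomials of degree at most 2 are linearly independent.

linearly dependent

Write each element as a coordinate vector in ℝ³ using {1, x, x²}.
Row-reduce the matrix whose columns are v₁, v₂, v₃.
The reduction yields 1 nonzero row, so the rank is 1.
Since rank 1 < 3, the set is linearly dependent.
Indeed 2v₁ + v₂ = 0.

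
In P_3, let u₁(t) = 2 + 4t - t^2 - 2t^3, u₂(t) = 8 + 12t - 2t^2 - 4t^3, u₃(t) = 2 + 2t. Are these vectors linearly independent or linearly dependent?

linearly dependent

Write each element as a coordinate vector in ℝ⁴ using {1, t, …, t^3}.
Row-reduce the matrix whose columns are u₁, u₂, u₃.
The reduction yields 2 nonzero rows, so the rank is 2.
Since rank 2 < 3, the set is linearly dependent.
Indeed 2u₁ - u₂ + 2u₃ = 0.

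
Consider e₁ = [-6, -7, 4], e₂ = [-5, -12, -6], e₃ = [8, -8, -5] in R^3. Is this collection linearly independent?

Row-reduce the matrix whose columns are e₁, e₂, e₃.
The reduction yields 3 nonzero rows, so the rank is 3.
Since rank = 3 (the number of vectors), the set is linearly independent.

linearly independent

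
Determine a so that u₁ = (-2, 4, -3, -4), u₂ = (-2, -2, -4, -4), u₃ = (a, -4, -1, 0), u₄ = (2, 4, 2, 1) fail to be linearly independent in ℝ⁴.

The set is linearly dependent precisely when det[u₁; u₂; u₃; u₄] = 0.
The determinant works out to 10*a + 12.
Solving 10*a + 12 = 0 yields a = -6/5.

a = -6/5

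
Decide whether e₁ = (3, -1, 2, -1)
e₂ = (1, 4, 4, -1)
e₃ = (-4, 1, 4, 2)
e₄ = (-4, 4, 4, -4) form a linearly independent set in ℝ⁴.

The matrix [e₁|e₂|e₃|e₄] has determinant -480.
A nonzero determinant means the columns are linearly independent.

linearly independent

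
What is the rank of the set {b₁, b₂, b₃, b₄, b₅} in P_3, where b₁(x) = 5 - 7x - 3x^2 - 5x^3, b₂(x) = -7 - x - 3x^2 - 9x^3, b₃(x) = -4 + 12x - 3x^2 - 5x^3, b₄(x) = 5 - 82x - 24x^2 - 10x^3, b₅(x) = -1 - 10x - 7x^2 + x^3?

Use coordinates relative to {1, x, …, x^3}.
Apply Gaussian elimination to the matrix whose rows are b₁, b₂, b₃, b₄, b₅.
Reduction leaves 4 leading entries, giving rank 4.
(With 5 elements in a 4-dimensional space the rank is at most 4.)

4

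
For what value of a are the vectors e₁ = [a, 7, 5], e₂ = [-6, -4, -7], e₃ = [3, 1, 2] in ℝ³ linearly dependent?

Place the vectors as rows of a 3×3 matrix; dependence ⇔ determinant zero.
Cofactor expansion gives det = -a - 33.
This vanishes exactly when a = -33.

a = -33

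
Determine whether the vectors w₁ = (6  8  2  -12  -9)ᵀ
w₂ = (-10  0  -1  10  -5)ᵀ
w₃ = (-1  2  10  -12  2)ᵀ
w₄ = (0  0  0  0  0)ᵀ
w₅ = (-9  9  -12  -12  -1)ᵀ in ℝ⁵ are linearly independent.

linearly dependent

One of the vectors is the zero vector, so the set is linearly dependent.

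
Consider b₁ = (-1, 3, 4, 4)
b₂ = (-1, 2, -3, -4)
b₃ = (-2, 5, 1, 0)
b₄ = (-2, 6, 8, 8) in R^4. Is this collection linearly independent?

One vector is a scalar multiple of another, so the set is dependent.

linearly dependent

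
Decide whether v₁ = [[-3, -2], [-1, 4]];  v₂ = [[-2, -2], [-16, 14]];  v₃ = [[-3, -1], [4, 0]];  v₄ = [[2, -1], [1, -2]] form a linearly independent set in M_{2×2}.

Take coordinates with respect to the standard basis {E₁₁, E₁₂, E₂₁, E₂₂}.
Form the 4×4 matrix with these as columns; its determinant is 0.
A zero determinant means the columns are linearly dependent.
Indeed 3v₁ - v₂ - 3v₃ - v₄ = 0.

linearly dependent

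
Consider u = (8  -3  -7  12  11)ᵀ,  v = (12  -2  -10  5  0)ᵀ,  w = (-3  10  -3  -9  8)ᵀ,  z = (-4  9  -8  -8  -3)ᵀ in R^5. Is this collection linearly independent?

linearly independent

Row-reduce the matrix whose columns are u, v, w, z.
The reduction yields 4 nonzero rows, so the rank is 4.
Since rank = 4 (the number of vectors), the set is linearly independent.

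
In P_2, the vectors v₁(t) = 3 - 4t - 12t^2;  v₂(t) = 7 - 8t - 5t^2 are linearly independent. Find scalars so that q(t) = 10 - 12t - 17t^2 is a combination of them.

q = v₁ + v₂

Take coordinate vectors relative to {1, t, t^2}.
Since v₁, v₂ are independent, the coefficients expressing q are uniquely determined by a linear system.
The system has the unique solution (c₁, c₂) = (1, 1).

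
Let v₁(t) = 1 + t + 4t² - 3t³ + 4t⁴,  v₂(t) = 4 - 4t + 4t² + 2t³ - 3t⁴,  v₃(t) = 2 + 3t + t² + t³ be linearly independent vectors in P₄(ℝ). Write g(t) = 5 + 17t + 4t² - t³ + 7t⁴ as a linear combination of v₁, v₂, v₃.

Work in coordinates with respect to the standard basis {1, t, …, t⁴}.
Since v₁, v₂, v₃ are independent, the coefficients expressing g are uniquely determined by a linear system.
Row-reducing the augmented matrix gives the unique coefficients (α₁, α₂, α₃) = (1, -1, 4).

g = v₁ - v₂ + 4v₃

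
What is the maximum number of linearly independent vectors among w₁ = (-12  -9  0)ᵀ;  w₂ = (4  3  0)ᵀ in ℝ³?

1

Row-reduce the 2×3 matrix with these as rows.
There is 1 pivot column, so rank = 1.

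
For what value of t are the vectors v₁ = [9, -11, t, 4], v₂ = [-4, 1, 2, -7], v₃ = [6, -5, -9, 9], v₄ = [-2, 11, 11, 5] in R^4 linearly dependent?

Place the vectors as rows of a 4×4 matrix; dependence ⇔ determinant zero.
The determinant works out to 56*t + 196.
Solving 56*t + 196 = 0 yields t = -7/2.

t = -7/2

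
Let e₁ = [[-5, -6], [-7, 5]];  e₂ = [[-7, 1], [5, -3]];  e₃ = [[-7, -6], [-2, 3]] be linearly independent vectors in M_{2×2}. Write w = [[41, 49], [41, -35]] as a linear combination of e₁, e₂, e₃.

Identify each element with its coordinate vector in ℝ⁴ via {E₁₁, E₁₂, E₂₁, E₂₂}.
Write w = α₁e₁ + … + α₃e₃ and equate components.
The system has the unique solution (α₁, α₂, α₃) = (-4, 1, -4).

w = -4e₁ + e₂ - 4e₃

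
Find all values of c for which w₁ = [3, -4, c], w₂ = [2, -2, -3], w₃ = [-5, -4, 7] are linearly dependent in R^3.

c = -41/9

Dependence holds iff the 3×3 matrix [w₁ w₂ w₃] is singular.
Cofactor expansion gives det = -18*c - 82.
Solving -18*c - 82 = 0 yields c = -41/9.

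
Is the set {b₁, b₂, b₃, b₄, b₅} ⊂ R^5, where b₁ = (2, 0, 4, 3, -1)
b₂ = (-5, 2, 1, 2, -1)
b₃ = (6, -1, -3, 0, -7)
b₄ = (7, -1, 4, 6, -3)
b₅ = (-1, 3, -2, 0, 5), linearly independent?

linearly independent

Form the 5×5 matrix with these as columns; its determinant is -1998.
A nonzero determinant means the columns are linearly independent.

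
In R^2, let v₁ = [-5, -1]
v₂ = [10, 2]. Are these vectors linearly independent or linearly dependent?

One vector is a scalar multiple of another, so the set is dependent.

linearly dependent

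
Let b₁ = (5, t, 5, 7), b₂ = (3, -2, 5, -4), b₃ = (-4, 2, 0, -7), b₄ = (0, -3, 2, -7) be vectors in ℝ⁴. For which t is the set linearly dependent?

The set is linearly dependent precisely when det[b₁; b₂; b₃; b₄] = 0.
Expanding, det = 66*t - 222.
Solving 66*t - 222 = 0 yields t = 37/11.

t = 37/11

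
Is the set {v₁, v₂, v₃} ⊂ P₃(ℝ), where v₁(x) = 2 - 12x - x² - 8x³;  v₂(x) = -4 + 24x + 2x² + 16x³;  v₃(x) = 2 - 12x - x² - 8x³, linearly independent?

linearly dependent

Take coordinates with respect to the standard basis {1, x, …, x³}.
Two of the vectors are equal, giving an immediate dependence.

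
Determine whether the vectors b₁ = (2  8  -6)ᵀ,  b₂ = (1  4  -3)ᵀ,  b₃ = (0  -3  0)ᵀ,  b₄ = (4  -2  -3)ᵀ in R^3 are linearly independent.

There are 4 vectors in a 3-dimensional space, so they cannot be linearly independent.

linearly dependent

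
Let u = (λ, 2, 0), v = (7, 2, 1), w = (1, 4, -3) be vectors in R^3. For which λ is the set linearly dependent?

The set is linearly dependent precisely when det[u; v; w] = 0.
Cofactor expansion gives det = 44 - 10*λ.
Solving 44 - 10*λ = 0 yields λ = 22/5.

λ = 22/5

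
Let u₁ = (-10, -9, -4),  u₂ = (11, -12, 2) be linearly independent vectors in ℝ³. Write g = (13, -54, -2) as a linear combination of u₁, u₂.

g = 2u₁ + 3u₂

Solve the system with u₁, u₂ as columns and g as the right-hand side.
Row-reducing the augmented matrix gives the unique coefficients (a₁, a₂) = (2, 3).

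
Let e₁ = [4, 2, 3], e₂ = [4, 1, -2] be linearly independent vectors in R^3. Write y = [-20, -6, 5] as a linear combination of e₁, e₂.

y = -e₁ - 4e₂

Solve the system with e₁, e₂ as columns and y as the right-hand side.
Back-substitution yields (c₁, c₂) = (-1, -4).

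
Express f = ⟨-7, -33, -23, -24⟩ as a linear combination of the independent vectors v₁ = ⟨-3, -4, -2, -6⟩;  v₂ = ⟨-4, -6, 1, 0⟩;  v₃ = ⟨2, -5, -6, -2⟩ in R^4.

f = 3v₁ + v₂ + 3v₃

Since v₁, v₂, v₃ are independent, the coefficients expressing f are uniquely determined by a linear system.
Back-substitution yields (α₁, α₂, α₃) = (3, 1, 3).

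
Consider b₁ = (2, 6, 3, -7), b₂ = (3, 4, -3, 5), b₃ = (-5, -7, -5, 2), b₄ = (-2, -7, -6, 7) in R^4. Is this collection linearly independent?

Place the vectors as rows of a 4×4 matrix and reduce to echelon form.
The reduction yields 4 nonzero rows, so the rank is 4.
Since rank = 4 (the number of vectors), the set is linearly independent.

linearly independent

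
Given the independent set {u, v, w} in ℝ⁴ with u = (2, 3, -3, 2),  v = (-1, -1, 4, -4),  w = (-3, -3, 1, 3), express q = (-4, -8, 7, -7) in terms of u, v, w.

q = -4u - v - w

Set up the augmented matrix [u | v | w | q] and row-reduce.
The system has the unique solution (α₁, α₂, α₃) = (-4, -1, -1).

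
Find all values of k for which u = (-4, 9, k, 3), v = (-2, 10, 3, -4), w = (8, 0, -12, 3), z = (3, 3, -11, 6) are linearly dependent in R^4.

k = -9/4

The vectors are dependent exactly when the determinant of the matrix with rows u, v, w, z vanishes.
The determinant works out to -468*k - 1053.
Solving -468*k - 1053 = 0 yields k = -9/4.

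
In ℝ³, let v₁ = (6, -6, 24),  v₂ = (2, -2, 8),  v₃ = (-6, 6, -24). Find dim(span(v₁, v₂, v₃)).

Form the matrix with v₁, v₂, v₃ as columns and reduce.
The echelon form has 1 nonzero row, so the rank is 1.

1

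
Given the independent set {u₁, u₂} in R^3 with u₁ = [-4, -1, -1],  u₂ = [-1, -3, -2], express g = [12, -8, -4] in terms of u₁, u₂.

Write g = α₁u₁ + α₂u₂ and equate components.
The system has the unique solution (α₁, α₂) = (-4, 4).

g = -4u₁ + 4u₂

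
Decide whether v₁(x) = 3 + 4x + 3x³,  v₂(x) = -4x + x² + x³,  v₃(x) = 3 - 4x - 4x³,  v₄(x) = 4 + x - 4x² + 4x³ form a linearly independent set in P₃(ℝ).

Write each element as a coordinate vector in ℝ⁴ using {1, x, …, x³}.
The matrix [v₁|v₂|v₃|v₄] has determinant 523.
A nonzero determinant means the columns are linearly independent.

linearly independent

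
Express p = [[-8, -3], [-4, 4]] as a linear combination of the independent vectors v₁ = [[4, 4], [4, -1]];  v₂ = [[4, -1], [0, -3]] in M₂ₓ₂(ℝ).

p = -v₁ - v₂

Take coordinate vectors relative to {E₁₁, E₁₂, E₂₁, E₂₂}.
Write p = c₁v₁ + c₂v₂ and equate components.
Back-substitution yields (c₁, c₂) = (-1, -1).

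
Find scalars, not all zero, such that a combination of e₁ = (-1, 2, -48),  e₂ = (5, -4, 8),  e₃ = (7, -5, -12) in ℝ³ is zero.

Set up α₁e₁ + … + α₃e₃ = 0 and solve the homogeneous system.
A generator of the null space is (1, 3, -2).

e₁ + 3e₂ - 2e₃ = 0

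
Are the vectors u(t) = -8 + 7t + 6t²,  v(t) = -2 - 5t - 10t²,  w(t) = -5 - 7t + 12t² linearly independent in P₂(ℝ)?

linearly independent

Write each element as a coordinate vector in ℝ³ using {1, t, t²}.
The matrix [u|v|w] has determinant 1492.
A nonzero determinant means the columns are linearly independent.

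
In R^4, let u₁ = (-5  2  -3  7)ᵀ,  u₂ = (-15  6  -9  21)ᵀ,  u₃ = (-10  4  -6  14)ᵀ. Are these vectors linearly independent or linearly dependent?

linearly dependent

One vector is a scalar multiple of another, so the set is dependent.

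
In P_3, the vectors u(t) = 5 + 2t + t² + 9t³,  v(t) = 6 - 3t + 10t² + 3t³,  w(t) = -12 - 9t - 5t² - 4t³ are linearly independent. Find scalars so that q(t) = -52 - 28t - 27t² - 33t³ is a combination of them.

Take coordinate vectors relative to {1, t, …, t³}.
Solve the system with u, v, w as columns and q as the right-hand side.
The system has the unique solution (a₁, a₂, a₃) = (-2, -1, 3).

q = -2u - v + 3w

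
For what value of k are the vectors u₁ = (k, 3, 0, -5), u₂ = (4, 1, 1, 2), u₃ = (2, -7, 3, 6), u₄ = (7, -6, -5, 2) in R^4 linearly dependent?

The vectors are dependent exactly when the determinant of the matrix with rows u₁, u₂, u₃, u₄ vanishes.
The determinant works out to 120*k + 1040.
This vanishes exactly when k = -26/3.

k = -26/3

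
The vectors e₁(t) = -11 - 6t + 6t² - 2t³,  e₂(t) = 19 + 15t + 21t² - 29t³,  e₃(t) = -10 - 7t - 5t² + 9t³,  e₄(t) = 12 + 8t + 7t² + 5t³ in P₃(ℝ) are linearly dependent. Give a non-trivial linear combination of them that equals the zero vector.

e₁ - e₂ - 3e₃ = 0

Take coordinates with respect to {1, t, …, t³}.
Set up α₁e₁ + … + α₄e₄ = 0 and solve the homogeneous system.
A generator of the null space is (1, -1, -3, 0).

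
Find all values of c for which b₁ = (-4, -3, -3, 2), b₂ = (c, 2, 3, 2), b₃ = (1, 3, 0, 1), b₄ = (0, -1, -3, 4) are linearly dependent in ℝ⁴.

The vectors are dependent exactly when the determinant of the matrix with rows b₁, b₂, b₃, b₄ vanishes.
The determinant works out to 174 - 12*c.
Setting this to zero gives c = 29/2.

c = 29/2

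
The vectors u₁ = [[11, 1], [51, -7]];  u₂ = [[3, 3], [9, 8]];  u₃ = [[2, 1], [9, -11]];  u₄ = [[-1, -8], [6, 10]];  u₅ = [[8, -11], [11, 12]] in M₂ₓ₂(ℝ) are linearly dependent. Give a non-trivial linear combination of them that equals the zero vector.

Write each element as a vector in ℝ⁴ using {E₁₁, E₁₂, E₂₁, E₂₂}.
Set up α₁u₁ + … + α₅u₅ = 0 and solve the homogeneous system.
A generator of the null space is (1, -2, -3, -1, 0).

u₁ - 2u₂ - 3u₃ - u₄ = 0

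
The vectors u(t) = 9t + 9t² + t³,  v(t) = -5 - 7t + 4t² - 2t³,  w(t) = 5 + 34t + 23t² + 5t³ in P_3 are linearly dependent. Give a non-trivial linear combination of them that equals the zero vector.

3u - v - w = 0

Take coordinates with respect to {1, t, …, t³}.
Set up α₁u + … + α₃w = 0 and solve the homogeneous system.
A generator of the null space is (3, -1, -1).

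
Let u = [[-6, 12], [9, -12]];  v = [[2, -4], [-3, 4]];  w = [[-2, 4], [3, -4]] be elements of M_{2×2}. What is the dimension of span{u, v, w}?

1

Pass to coordinate vectors with respect to the basis {E₁₁, E₁₂, E₂₁, E₂₂}.
Row-reduce the 3×4 matrix with these as rows.
There is 1 pivot column, so rank = 1.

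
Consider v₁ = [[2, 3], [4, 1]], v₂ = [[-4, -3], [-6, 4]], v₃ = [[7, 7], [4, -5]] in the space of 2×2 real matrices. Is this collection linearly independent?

Write each element as a coordinate vector in ℝ⁴ using {E₁₁, E₁₂, E₂₁, E₂₂}.
Row-reduce the matrix whose columns are v₁, v₂, v₃.
The reduction yields 3 nonzero rows, so the rank is 3.
Since rank = 3 (the number of vectors), the set is linearly independent.

linearly independent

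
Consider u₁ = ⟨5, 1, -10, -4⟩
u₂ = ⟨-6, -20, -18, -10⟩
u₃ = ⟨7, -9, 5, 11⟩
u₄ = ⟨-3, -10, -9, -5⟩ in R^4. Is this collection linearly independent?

Place the vectors as rows of a 4×4 matrix and reduce to echelon form.
The reduction yields 3 nonzero rows, so the rank is 3.
Since rank 3 < 4, the set is linearly dependent.

linearly dependent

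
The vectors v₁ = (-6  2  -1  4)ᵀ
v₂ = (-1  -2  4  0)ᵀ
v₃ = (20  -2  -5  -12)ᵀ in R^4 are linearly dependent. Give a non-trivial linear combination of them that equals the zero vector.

3v₁ + 2v₂ + v₃ = 0

Set up α₁v₁ + … + α₃v₃ = 0 and solve the homogeneous system.
The free variable yields coefficients (3, 2, 1) (any nonzero multiple also works).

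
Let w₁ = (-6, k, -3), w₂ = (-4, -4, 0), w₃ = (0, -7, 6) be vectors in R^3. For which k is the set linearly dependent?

The set is linearly dependent precisely when det[w₁; w₂; w₃] = 0.
The determinant works out to 24*k + 60.
Solving 24*k + 60 = 0 yields k = -5/2.

k = -5/2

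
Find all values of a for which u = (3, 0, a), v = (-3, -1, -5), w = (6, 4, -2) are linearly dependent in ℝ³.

The vectors are dependent exactly when the determinant of the matrix with rows u, v, w vanishes.
Cofactor expansion gives det = 66 - 6*a.
This vanishes exactly when a = 11.

a = 11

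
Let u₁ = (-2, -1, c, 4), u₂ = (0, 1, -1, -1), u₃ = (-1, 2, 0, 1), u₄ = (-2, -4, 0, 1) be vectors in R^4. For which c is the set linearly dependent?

Dependence holds iff the 4×4 matrix [u₁ u₂ u₃ u₄] is singular.
Expanding, det = 21 - 9*c.
Setting this to zero gives c = 7/3.

c = 7/3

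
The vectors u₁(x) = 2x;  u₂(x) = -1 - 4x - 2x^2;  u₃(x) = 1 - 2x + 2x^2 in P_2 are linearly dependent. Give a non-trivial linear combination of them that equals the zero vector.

Pass to coordinate vectors relative to the basis {1, x, x^2}.
Solve the homogeneous system with u₁, u₂, u₃ as columns by row-reducing the coefficient matrix.
One solution (up to scaling) is (3, 1, 1).

3u₁ + u₂ + u₃ = 0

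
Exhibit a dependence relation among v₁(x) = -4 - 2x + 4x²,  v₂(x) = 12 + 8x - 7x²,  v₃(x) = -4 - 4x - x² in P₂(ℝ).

Pass to coordinate vectors relative to the basis {1, x, x²}.
Write the vectors as columns of a matrix and find a nonzero vector in its null space.
The free variable yields coefficients (2, 1, 1) (any nonzero multiple also works).

2v₁ + v₂ + v₃ = 0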